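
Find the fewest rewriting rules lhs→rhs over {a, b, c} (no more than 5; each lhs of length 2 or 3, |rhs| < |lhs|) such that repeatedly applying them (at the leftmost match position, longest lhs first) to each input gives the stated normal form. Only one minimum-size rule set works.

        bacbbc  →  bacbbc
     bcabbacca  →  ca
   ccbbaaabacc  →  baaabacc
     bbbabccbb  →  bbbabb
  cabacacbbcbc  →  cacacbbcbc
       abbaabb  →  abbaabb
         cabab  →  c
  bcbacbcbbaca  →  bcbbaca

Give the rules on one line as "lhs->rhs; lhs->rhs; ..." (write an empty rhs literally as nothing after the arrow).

  | bacbbc
  | bcabbacca => bcbacca => bccca => ca
  | ccbbaaabacc => baaabacc
  | bbbabccbb => bbbabb

bcc->; cab->c; cba->c; ccb->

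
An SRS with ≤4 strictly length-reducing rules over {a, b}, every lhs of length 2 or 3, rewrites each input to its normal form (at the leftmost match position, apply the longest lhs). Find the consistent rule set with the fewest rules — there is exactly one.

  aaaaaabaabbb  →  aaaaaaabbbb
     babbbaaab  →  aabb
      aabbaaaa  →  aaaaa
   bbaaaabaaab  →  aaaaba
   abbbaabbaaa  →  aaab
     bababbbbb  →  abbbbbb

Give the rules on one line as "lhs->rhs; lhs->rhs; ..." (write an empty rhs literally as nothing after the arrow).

  | aaaaaabaabbb => aaaaaaabbbb
  | babbbaaab => babbaaab => babaaab => baaaab => abaab => aabb
  | aabbaaaa => aaaaa
  | bbaaaabaaab => aaabaaab => aaaabab => aaaaba

baa->ab; bab->ba; bba->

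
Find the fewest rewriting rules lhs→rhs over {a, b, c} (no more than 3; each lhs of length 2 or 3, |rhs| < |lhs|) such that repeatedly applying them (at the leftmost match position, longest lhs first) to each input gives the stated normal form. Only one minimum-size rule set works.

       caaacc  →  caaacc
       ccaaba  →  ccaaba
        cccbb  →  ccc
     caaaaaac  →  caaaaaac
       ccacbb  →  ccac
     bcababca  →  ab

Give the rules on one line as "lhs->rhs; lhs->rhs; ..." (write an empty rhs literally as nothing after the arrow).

  | caaacc
  | ccaaba
  | cccbb => ccc
  | caaaaaac

bb->; bca->b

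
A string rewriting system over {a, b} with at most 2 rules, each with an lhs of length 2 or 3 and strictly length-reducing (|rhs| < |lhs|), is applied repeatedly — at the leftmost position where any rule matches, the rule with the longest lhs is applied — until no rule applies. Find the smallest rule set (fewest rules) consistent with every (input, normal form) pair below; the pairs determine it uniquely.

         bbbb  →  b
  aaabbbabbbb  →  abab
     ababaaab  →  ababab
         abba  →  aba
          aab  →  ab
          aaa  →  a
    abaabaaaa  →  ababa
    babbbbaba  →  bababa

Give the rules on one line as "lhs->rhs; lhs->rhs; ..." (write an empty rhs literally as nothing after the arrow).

aa->a; bb->b

  | bbbb => bbb => bb => b
  | aaabbbabbbb => aabbbabbbb => abbbabbbb => abbabbbb => ababbbb => ababbb => ababb => abab
  | ababaaab => ababaab => ababab
  | abba => aba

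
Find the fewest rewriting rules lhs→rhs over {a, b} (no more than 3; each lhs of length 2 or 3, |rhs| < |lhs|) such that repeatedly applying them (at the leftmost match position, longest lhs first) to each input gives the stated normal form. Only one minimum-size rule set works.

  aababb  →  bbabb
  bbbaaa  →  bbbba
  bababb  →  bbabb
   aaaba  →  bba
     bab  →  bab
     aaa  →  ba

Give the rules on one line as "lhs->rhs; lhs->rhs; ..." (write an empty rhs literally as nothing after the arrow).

  | aababb => bbabb
  | bbbaaa => bbbba
  | bababb => bbabb
  | aaaba => baba => bba

aa->b; aba->ba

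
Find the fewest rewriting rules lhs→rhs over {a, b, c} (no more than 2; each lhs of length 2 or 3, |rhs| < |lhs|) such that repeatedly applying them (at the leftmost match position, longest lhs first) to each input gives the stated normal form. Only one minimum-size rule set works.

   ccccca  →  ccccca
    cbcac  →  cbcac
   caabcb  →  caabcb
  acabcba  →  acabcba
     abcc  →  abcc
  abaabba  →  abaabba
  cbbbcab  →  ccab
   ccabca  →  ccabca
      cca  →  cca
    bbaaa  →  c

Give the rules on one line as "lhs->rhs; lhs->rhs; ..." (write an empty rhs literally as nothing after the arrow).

  | ccccca
  | cbcac
  | caabcb
  | acabcba

aaa->bc; bbb->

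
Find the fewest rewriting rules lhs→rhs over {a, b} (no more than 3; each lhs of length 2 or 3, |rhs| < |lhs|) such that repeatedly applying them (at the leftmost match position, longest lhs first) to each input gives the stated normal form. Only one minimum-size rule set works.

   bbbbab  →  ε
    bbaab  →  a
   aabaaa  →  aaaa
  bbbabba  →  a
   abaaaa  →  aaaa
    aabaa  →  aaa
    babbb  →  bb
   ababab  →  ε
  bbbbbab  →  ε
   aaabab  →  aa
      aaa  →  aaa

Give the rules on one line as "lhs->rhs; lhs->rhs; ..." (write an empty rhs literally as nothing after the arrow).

  | bbbbab => bbbab => bbab => bab => ab => ε
  | bbaab => baab => aab => a
  | aabaaa => aaaa
  | bbbabba => bbabba => babba => abba => ba => a

ab->; ba->a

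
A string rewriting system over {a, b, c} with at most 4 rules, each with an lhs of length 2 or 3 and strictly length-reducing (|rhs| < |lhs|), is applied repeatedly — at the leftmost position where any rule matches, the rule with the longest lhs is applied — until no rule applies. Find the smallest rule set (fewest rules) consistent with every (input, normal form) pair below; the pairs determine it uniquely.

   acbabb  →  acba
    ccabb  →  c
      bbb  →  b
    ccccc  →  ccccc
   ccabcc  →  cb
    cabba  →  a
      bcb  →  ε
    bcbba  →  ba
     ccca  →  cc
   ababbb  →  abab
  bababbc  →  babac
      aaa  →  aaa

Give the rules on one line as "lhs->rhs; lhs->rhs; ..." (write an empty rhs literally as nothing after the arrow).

bb->; bc->b; ca->

  | acbabb => acba
  | ccabb => cbb => c
  | bbb => b
  | ccccc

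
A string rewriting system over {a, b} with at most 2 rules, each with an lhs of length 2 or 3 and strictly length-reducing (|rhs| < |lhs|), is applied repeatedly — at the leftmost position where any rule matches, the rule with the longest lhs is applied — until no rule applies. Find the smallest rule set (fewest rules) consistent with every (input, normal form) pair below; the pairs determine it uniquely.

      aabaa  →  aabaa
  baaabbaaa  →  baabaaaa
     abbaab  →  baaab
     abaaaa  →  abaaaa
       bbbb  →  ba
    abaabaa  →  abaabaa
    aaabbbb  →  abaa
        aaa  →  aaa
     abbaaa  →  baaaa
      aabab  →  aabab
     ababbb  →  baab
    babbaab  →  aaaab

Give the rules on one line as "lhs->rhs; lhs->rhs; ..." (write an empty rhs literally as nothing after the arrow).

abb->ba; bb->a

  | aabaa
  | baaabbaaa => baabaaaa
  | abbaab => baaab
  | abaaaa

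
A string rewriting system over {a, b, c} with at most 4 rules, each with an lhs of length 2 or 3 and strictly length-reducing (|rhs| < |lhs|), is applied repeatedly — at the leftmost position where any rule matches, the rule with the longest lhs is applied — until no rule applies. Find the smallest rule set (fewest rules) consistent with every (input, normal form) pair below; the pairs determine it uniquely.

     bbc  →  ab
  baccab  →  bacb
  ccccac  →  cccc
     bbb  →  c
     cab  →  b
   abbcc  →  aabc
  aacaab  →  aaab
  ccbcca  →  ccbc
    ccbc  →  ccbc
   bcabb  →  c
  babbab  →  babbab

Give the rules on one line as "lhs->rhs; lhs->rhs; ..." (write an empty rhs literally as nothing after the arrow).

bbb->c; bbc->ab; ca->

  | bbc => ab
  | baccab => bacb
  | ccccac => cccc
  | bbb => c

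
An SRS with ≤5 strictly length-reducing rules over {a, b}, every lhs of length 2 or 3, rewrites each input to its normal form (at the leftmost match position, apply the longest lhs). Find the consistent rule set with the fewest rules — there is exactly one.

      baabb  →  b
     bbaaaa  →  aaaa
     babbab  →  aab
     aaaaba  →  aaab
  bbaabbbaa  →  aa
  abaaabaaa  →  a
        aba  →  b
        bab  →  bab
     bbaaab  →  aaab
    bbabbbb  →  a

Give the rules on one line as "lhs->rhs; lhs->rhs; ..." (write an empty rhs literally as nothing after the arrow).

aba->b; abb->ba; bb->b; bba->a

  | baabb => baba => bb => b
  | bbaaaa => aaaa
  | babbab => bbaab => aab
  | aaaaba => aaab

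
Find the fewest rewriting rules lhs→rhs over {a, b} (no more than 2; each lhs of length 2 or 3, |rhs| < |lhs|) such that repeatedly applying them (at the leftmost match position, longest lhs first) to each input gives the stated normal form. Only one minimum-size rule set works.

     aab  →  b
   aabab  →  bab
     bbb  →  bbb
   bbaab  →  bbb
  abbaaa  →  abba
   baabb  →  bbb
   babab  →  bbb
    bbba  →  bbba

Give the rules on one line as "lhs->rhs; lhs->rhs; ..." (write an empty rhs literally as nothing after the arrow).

aa->; aba->b

  | aab => b
  | aabab => bab
  | bbb
  | bbaab => bbb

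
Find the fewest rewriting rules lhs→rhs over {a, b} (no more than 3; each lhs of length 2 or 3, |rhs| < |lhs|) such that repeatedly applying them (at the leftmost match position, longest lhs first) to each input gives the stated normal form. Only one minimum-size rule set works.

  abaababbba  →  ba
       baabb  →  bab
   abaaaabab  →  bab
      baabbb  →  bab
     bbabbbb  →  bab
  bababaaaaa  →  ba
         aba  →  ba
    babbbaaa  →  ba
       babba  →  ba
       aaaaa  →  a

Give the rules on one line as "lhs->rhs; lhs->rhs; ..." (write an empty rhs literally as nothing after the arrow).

aa->a; aba->ba; bb->b

  | abaababbba => baababbba => bababbba => bbabbba => babbba => babba => baba => bba => ba
  | baabb => babb => bab
  | abaaaabab => baaaabab => baaabab => baabab => babab => bbab => bab
  | baabbb => babbb => babb => bab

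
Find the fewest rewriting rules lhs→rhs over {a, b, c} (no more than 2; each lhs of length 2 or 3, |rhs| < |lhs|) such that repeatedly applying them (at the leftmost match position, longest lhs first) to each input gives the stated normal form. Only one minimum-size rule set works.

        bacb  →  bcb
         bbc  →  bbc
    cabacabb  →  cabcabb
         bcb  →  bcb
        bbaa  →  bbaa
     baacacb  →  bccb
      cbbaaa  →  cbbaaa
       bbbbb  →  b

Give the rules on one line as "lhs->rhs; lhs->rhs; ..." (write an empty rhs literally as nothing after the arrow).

ac->c; bbb->b

  | bacb => bcb
  | bbc
  | cabacabb => cabcabb
  | bcb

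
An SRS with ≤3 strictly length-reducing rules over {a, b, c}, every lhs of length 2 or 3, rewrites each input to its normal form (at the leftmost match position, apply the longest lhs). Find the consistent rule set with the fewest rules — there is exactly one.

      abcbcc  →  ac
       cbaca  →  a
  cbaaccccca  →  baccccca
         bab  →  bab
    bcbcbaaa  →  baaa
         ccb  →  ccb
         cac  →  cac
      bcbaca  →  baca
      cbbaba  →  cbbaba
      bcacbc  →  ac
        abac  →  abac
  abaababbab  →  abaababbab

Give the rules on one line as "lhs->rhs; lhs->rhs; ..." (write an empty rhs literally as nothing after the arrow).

bc->; cba->b

  | abcbcc => abcc => ac
  | cbaca => bca => a
  | cbaaccccca => baccccca
  | bab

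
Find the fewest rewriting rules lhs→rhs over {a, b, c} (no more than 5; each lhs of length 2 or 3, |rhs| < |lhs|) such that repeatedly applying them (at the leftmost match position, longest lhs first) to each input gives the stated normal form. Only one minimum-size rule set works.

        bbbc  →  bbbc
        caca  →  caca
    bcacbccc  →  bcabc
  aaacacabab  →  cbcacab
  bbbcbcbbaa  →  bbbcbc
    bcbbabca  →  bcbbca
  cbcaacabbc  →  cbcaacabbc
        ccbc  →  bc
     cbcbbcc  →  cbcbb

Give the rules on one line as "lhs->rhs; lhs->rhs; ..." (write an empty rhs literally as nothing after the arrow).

aaa->cb; acb->ab; ba->; cc->

  | bbbc
  | caca
  | bcacbccc => bcabccc => bcabc
  | aaacacabab => cbcacabab => cbcacab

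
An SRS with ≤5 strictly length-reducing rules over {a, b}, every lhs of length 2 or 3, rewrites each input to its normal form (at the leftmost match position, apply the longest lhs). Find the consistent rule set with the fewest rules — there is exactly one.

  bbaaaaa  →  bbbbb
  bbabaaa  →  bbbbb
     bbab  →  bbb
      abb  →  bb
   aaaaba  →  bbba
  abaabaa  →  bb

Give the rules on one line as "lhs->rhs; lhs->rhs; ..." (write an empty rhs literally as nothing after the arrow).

  | bbaaaaa => bbbbaa => bbbbb
  | bbabaaa => bbbaaa => bbbbb
  | bbab => bbb
  | abb => bb

aa->b; aaa->bb; aab->; ab->b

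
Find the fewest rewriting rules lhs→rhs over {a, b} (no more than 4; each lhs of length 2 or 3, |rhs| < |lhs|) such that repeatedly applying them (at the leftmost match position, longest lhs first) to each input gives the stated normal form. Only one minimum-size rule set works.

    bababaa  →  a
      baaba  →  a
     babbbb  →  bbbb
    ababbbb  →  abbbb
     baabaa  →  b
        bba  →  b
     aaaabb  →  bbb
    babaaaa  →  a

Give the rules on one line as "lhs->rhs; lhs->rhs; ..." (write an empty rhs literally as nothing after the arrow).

  | bababaa => babaa => baa => a
  | baaba => aba => a
  | babbbb => bbbb
  | ababbbb => abbbb

aa->b; aaa->a; ba->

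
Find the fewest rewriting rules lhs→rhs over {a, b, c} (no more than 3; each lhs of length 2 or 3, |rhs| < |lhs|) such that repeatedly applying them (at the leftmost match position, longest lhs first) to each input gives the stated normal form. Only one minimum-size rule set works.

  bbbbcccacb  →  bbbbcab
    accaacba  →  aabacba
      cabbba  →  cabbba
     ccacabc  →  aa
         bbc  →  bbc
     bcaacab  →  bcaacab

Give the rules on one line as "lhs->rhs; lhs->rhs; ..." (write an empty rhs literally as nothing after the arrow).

abc->a; cca->ab

  | bbbbcccacb => bbbbcabcb => bbbbcab
  | accaacba => aabacba
  | cabbba
  | ccacabc => abcabc => aabc => aa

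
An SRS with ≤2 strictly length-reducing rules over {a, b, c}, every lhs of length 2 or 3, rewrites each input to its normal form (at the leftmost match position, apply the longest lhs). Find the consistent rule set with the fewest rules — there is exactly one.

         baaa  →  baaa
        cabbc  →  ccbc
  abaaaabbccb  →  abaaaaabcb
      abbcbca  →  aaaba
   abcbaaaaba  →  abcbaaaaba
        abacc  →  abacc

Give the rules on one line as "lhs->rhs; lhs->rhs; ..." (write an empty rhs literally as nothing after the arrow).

  | baaa
  | cabbc => ccbc
  | abaaaabbccb => abaaaaabcb
  | abbcbca => aabbca => aaaba

bbc->ab; cab->cc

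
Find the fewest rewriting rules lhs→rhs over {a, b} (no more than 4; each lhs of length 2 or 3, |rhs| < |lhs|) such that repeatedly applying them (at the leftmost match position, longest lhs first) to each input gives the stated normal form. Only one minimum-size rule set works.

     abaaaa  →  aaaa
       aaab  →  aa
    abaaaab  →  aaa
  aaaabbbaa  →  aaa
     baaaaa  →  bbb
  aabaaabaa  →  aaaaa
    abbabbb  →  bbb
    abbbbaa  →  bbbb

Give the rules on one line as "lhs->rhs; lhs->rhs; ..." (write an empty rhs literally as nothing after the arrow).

  | abaaaa => aaaa
  | aaab => aa
  | abaaaab => aaaab => aaa
  | aaaabbbaa => aaabbaa => aabaa => aaa

ab->; ba->b; baa->bb; bab->b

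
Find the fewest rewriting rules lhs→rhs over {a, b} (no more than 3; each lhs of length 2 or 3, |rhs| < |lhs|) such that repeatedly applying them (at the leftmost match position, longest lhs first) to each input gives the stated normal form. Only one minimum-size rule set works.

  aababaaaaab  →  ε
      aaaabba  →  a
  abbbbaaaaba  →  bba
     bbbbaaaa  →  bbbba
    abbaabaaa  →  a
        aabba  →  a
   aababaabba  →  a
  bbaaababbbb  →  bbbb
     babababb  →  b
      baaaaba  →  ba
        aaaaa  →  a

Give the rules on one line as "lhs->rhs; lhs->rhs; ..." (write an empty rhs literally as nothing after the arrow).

  | aababaaaaab => ababaaaaab => abaaaaab => aaaaab => aaaab => aaab => aab => ab => ε
  | aaaabba => aaabba => aabba => abba => a
  | abbbbaaaaba => bbaaaaba => bbaaaba => bbaaba => bbaba => bba
  | bbbbaaaa => bbbbaaa => bbbbaa => bbbba

aa->a; ab->; abb->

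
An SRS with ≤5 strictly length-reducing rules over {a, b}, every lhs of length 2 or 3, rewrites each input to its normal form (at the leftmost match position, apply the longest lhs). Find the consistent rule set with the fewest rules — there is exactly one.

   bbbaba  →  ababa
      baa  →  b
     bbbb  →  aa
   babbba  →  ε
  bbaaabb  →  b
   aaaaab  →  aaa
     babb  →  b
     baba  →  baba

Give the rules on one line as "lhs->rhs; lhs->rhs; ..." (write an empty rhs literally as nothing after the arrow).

  | bbbaba => ababa
  | baa => b
  | bbbb => abb => aa
  | babbba => baaba => bba => ε

aab->; baa->b; bb->a; bba->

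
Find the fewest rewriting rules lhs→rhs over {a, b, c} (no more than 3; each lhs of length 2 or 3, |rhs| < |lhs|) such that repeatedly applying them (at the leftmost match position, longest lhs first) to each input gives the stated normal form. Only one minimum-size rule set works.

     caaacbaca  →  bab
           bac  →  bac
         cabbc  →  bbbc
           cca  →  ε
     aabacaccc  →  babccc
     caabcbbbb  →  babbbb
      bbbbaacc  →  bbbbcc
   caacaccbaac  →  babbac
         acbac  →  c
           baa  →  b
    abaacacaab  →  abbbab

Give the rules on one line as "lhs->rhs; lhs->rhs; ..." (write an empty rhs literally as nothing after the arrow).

  | caaacbaca => baacbaca => bcbaca => baca => bab
  | bac
  | cabbc => bbbc
  | cca => cb => ε

aa->; ca->b; cb->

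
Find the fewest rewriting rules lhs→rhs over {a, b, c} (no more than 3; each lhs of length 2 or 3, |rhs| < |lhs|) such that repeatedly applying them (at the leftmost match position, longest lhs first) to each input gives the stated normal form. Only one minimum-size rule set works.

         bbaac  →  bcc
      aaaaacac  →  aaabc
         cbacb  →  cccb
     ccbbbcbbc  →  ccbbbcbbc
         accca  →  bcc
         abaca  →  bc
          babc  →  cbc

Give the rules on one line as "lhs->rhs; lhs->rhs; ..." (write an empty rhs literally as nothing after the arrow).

  | bbaac => bcac => bcc
  | aaaaacac => aaaabac => aaaacc => aaabc
  | cbacb => cccb
  | ccbbbcbbc

ac->b; ba->c; ca->c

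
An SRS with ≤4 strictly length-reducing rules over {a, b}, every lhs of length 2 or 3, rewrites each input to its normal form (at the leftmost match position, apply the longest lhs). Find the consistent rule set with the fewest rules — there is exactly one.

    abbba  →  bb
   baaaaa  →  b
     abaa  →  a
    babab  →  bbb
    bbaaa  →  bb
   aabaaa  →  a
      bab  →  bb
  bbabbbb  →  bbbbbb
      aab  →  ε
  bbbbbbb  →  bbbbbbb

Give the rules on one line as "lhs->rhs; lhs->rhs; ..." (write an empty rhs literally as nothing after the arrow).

  | abbba => bba => bb
  | baaaaa => baaaa => baaa => baa => ba => b
  | abaa => aa => a
  | babab => bbab => bbb

aa->a; ab->; ba->b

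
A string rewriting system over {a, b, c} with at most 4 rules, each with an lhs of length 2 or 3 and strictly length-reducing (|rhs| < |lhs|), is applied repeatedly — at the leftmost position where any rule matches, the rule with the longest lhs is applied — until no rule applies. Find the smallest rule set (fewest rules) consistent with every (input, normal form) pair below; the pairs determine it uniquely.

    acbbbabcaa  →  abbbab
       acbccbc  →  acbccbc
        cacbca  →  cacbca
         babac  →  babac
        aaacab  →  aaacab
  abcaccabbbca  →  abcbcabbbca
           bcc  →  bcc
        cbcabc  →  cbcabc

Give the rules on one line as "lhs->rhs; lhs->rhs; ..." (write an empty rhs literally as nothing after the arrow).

acc->bc; caa->; cbb->bb

  | acbbbabcaa => abbbabcaa => abbbab
  | acbccbc
  | cacbca
  | babac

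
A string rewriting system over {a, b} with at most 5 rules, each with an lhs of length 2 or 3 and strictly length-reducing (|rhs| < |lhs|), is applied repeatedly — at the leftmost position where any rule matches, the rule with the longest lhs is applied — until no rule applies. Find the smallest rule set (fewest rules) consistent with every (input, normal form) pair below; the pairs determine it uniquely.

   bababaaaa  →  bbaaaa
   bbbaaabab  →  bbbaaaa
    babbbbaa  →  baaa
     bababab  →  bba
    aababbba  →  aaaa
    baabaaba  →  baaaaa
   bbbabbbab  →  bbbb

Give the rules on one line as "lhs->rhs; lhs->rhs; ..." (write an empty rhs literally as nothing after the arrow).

  | bababaaaa => bbaaaa
  | bbbaaabab => bbbaaaab => bbbaaaa
  | babbbbaa => babbaa => baaa
  | bababab => bbab => bba

aab->aa; ab->a; aba->; abb->a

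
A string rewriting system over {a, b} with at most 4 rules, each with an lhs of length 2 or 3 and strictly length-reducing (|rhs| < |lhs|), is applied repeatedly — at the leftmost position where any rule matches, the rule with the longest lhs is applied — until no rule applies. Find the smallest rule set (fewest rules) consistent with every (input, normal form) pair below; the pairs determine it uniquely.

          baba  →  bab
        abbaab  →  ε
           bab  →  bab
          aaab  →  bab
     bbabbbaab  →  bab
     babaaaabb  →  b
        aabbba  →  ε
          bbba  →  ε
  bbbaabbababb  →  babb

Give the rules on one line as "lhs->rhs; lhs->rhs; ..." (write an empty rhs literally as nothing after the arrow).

aa->; aaa->ba; aba->ab; bbb->a

  | baba => bab
  | abbaab => abbb => aa => ε
  | bab
  | aaab => bab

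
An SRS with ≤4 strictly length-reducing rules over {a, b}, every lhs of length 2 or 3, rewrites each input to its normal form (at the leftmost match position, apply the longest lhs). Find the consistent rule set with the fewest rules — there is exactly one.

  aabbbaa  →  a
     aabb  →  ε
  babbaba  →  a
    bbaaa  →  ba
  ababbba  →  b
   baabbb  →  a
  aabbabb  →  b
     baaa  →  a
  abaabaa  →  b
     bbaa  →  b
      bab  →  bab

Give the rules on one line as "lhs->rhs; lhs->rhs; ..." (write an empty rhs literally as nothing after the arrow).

aa->b; aaa->b; bb->a; bbb->

  | aabbbaa => bbbbaa => baa => bb => a
  | aabb => bbb => ε
  | babbaba => baaaba => bbba => a
  | bbaaa => aaaa => ba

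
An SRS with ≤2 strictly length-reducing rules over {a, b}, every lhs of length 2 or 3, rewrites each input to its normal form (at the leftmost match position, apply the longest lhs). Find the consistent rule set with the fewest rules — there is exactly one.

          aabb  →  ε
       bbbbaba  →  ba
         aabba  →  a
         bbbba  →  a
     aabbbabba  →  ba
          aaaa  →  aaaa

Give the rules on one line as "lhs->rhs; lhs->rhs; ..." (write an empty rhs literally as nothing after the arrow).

  | aabb => abb => bb => ε
  | bbbbaba => bbaba => aba => ba
  | aabba => abba => bba => a
  | bbbba => bba => a

ab->b; bb->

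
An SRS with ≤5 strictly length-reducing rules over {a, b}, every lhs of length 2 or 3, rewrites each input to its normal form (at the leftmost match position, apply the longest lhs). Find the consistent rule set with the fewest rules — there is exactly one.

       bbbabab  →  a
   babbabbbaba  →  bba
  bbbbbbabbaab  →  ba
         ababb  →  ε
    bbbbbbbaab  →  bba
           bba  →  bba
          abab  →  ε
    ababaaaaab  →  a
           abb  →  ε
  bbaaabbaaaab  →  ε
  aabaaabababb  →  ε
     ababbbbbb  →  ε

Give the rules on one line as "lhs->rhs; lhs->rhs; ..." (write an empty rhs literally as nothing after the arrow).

  | bbbabab => aabab => aab => a
  | babbabbbaba => babbbaba => bbaba => bba
  | bbbbbbabbaab => abbbabbaab => babbaab => baab => ba
  | ababb => abb => ε

aaa->; ab->; abb->; bbb->a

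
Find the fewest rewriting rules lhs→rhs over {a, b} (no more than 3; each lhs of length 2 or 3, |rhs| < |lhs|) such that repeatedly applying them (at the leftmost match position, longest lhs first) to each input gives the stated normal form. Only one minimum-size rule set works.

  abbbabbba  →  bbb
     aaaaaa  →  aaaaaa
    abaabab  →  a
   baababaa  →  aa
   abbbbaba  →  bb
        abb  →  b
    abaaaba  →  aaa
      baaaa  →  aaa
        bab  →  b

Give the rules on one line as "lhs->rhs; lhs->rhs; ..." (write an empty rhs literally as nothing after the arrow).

  | abbbabbba => bbabbba => bbbba => bbb
  | aaaaaa
  | abaabab => aabab => aab => a
  | baababaa => ababaa => abaa => aa

ab->; ba->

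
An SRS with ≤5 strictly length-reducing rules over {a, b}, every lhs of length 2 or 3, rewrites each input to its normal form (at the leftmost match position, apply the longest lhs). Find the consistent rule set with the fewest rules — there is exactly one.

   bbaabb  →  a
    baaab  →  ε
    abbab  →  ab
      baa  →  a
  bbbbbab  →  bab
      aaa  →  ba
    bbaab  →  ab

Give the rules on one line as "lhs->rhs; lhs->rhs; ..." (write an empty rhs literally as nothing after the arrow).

  | bbaabb => abb => a
  | baaab => aab => bb => ε
  | abbab => ab
  | baa => a

aa->b; baa->a; bb->; bba->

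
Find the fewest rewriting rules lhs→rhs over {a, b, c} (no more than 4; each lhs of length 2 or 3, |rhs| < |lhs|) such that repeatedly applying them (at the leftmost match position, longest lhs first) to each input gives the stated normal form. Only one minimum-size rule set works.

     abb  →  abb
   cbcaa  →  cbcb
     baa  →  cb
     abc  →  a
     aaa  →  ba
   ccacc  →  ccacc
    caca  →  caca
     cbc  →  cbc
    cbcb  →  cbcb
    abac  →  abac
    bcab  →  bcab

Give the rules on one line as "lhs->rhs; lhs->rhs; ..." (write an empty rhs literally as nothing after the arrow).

aa->b; abc->a; baa->cb

  | abb
  | cbcaa => cbcb
  | baa => cb
  | abc => a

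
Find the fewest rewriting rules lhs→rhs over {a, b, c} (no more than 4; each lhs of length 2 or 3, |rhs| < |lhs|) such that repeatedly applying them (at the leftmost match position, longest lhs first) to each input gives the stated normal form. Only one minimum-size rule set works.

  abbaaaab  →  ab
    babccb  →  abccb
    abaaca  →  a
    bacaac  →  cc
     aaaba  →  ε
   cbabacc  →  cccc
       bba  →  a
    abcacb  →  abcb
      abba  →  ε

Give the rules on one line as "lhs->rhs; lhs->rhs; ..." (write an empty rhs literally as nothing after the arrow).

aa->; aac->cc; ac->; ba->a

  | abbaaaab => abaaaab => aaaaab => aaab => ab
  | babccb => abccb
  | abaaca => aaaca => aca => a
  | bacaac => acaac => aac => cc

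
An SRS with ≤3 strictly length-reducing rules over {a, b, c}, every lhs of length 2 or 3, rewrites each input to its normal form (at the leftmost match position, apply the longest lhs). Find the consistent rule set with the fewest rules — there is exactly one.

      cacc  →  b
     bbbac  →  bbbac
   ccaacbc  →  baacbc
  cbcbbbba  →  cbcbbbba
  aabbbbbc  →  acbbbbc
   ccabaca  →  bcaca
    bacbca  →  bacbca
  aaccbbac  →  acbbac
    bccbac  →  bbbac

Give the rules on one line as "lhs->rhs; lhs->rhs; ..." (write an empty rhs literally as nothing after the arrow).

  | cacc => cab => cc => b
  | bbbac
  | ccaacbc => baacbc
  | cbcbbbba

ab->c; cc->b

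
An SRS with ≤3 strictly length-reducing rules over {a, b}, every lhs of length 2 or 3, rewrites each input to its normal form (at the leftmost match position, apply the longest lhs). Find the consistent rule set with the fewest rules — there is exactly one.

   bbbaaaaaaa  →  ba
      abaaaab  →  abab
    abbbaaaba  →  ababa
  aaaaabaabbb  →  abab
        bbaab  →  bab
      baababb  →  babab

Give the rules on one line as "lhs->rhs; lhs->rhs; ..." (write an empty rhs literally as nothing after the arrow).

aa->a; bb->b

  | bbbaaaaaaa => bbaaaaaaa => baaaaaaa => baaaaaa => baaaaa => baaaa => baaa => baa => ba
  | abaaaab => abaaab => abaab => abab
  | abbbaaaba => abbaaaba => abaaaba => abaaba => ababa
  | aaaaabaabbb => aaaabaabbb => aaabaabbb => aabaabbb => abaabbb => ababbb => ababb => abab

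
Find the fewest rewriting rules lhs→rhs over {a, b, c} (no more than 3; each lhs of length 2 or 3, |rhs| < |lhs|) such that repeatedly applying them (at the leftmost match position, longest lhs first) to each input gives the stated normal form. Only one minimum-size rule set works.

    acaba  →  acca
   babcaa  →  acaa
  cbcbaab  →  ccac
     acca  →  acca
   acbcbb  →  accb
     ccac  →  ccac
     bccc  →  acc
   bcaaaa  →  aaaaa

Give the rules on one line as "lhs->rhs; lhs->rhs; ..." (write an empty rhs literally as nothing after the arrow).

  | acaba => acca
  | babcaa => bccaa => acaa
  | cbcbaab => cabaab => ccaab => ccac
  | acca

ab->c; bc->a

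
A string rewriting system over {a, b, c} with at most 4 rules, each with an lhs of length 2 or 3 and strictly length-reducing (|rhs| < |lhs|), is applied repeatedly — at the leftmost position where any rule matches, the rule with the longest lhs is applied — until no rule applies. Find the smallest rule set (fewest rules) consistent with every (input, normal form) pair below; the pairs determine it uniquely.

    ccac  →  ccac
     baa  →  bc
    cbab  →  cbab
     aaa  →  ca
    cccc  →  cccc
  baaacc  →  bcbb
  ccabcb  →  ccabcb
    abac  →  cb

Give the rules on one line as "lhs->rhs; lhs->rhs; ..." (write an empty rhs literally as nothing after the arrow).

aa->c; acc->bb; bac->ab

  | ccac
  | baa => bc
  | cbab
  | aaa => ca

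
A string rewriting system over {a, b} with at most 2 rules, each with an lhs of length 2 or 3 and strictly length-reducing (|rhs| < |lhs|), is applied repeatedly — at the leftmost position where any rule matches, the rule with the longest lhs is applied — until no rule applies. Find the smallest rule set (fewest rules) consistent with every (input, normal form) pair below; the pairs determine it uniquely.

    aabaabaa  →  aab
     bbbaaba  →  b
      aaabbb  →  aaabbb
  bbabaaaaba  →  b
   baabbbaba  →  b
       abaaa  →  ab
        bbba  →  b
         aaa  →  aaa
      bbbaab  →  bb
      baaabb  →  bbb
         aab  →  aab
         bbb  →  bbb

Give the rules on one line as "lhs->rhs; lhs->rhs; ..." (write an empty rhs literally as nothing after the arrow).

  | aabaabaa => aababaa => aabbaa => aabaa => aaba => aab
  | bbbaaba => bbaaba => baaba => baba => bba => ba => b
  | aaabbb
  | bbabaaaaba => babaaaaba => bbaaaaba => baaaaba => baaaba => baaba => baba => bba => ba => b

ba->b; bba->ba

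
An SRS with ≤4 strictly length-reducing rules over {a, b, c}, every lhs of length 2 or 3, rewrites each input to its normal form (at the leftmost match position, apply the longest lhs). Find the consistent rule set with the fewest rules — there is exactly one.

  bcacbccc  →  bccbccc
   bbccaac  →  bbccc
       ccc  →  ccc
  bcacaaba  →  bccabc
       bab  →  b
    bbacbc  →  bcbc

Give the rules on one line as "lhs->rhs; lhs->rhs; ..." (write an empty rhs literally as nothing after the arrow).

aba->bc; ac->c; ba->

  | bcacbccc => bccbccc
  | bbccaac => bbccac => bbccc
  | ccc
  | bcacaaba => bccaaba => bccabc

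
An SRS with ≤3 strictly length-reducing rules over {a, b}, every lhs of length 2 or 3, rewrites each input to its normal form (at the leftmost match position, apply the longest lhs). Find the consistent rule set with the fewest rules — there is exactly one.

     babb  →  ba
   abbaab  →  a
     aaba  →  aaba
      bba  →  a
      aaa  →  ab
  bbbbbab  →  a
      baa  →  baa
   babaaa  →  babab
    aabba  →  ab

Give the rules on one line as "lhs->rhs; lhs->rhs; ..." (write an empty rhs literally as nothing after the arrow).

  | babb => ba
  | abbaab => aaab => abb => a
  | aaba
  | bba => a

aaa->ab; bb->; bbb->aa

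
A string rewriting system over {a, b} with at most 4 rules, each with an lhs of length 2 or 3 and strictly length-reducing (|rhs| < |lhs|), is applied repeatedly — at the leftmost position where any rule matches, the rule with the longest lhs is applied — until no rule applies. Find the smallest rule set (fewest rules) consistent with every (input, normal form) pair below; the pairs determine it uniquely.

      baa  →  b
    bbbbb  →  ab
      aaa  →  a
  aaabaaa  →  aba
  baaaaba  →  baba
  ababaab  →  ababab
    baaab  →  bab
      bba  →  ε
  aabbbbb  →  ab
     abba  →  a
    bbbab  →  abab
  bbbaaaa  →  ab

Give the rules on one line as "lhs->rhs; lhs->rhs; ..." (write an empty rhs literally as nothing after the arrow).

  | baa => b
  | bbbbb => abbb => aab => ab
  | aaa => a
  | aaabaaa => abaaa => aba

aa->; aab->ab; bb->a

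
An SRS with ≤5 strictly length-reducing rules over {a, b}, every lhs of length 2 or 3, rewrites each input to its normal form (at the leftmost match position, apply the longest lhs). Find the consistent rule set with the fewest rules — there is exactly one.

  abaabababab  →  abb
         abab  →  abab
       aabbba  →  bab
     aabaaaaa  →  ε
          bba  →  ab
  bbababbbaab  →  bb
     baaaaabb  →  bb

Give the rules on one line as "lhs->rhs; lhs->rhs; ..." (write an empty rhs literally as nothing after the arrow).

  | abaabababab => aaabababab => bbababab => abbabab => aabbab => bbab => abb
  | abab
  | aabbba => bbba => bab
  | aabaaaaa => baaaaa => aaaaa => baa => aa => ε

aa->; aaa->b; baa->aa; bba->ab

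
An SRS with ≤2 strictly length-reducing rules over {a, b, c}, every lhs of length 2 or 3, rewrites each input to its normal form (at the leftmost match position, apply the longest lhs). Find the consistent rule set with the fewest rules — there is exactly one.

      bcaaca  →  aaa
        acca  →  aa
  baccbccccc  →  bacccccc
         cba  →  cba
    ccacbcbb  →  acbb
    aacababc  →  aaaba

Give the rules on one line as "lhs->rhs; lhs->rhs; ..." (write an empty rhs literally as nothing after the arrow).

bc->; ca->a

  | bcaaca => aaca => aaa
  | acca => aca => aa
  | baccbccccc => bacccccc
  | cba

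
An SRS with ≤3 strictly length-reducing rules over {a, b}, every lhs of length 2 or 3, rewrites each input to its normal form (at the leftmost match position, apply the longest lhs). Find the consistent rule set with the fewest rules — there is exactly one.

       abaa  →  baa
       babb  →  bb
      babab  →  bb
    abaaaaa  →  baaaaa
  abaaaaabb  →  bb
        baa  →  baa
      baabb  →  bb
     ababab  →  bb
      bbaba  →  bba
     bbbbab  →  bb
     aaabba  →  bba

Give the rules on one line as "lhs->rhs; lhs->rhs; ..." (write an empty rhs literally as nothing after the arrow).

ab->b; bbb->bb

  | abaa => baa
  | babb => bbb => bb
  | babab => bbab => bbb => bb
  | abaaaaa => baaaaa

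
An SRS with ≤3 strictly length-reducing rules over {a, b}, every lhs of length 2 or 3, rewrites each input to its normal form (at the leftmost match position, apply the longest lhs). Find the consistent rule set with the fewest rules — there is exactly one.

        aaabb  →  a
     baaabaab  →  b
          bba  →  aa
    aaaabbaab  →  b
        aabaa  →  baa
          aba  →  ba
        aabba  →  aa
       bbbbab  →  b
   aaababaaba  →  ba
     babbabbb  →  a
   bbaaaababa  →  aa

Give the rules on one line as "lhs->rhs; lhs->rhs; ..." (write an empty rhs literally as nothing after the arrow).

  | aaabb => aabb => abb => bb => a
  | baaabaab => baabaab => babaab => bbaab => aaab => aab => ab => b
  | bba => aa
  | aaaabbaab => aaabbaab => aabbaab => abbaab => bbaab => aaab => aab => ab => b

ab->b; bb->a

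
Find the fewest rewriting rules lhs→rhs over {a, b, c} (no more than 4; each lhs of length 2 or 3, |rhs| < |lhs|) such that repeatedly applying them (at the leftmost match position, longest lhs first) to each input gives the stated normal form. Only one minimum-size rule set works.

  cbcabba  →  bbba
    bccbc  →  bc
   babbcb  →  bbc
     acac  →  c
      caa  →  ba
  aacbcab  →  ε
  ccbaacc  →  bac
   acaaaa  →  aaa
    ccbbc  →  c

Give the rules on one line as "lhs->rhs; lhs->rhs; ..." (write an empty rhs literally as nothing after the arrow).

ab->; ca->b; cb->c; cc->c

  | cbcabba => ccabba => cabba => bbba
  | bccbc => bcbc => bcc => bc
  | babbcb => bbcb => bbc
  | acac => abc => c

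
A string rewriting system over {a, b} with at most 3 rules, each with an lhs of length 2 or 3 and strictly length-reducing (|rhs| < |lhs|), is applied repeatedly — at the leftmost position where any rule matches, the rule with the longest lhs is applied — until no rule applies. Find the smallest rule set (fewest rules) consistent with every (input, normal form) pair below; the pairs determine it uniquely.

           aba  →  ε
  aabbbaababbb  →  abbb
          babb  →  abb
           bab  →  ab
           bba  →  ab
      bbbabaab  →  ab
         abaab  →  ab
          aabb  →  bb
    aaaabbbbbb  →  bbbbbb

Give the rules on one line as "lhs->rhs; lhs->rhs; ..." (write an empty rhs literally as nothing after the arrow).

aa->; ba->a; bba->ab

  | aba => aa => ε
  | aabbbaababbb => bbbaababbb => babababbb => abababbb => aababbb => babbb => abbb
  | babb => abb
  | bab => ab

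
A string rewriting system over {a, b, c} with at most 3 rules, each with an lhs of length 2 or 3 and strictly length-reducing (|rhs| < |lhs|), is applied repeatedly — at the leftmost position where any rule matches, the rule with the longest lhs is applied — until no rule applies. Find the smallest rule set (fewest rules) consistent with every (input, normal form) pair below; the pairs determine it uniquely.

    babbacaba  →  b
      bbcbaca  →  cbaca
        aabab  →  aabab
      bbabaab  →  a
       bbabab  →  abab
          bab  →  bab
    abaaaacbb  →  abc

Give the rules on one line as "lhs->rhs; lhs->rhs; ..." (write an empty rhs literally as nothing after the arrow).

  | babbacaba => baacaba => bcaba => baa => b
  | bbcbaca => cbaca
  | aabab
  | bbabaab => abaab => abb => a

baa->b; bb->; cab->a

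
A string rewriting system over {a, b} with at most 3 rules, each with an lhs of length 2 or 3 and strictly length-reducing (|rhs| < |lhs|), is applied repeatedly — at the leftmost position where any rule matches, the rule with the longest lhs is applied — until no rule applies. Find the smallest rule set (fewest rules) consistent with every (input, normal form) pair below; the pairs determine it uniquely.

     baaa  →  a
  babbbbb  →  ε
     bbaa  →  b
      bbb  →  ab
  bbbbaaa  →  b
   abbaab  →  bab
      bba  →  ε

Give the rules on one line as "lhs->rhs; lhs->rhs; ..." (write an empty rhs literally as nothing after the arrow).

aa->; aaa->b; bb->a

  | baaa => bb => a
  | babbbbb => baabbb => bbbb => abb => aa => ε
  | bbaa => aaa => b
  | bbb => ab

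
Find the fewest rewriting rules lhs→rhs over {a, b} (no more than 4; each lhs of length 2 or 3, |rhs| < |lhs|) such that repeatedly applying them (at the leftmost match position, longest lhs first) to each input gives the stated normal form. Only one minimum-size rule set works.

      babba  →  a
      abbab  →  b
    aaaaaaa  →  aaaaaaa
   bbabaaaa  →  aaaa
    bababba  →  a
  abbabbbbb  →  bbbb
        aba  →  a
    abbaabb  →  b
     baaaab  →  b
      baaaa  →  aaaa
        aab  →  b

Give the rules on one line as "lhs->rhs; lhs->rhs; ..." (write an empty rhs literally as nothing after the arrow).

  | babba => abba => ba => a
  | abbab => bab => ab => b
  | aaaaaaa
  | bbabaaaa => babaaaa => abaaaa => baaaa => aaaa

ab->b; abb->b; ba->a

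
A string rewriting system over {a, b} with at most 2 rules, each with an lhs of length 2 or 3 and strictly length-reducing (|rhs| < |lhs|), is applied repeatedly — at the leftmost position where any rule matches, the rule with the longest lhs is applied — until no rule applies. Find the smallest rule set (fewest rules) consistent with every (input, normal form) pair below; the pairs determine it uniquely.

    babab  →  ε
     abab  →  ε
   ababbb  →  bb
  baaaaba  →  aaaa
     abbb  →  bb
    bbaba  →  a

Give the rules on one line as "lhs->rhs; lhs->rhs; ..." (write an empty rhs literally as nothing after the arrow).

ab->; ba->a

  | babab => abab => ab => ε
  | abab => ab => ε
  | ababbb => abbb => bb
  | baaaaba => aaaaba => aaaa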